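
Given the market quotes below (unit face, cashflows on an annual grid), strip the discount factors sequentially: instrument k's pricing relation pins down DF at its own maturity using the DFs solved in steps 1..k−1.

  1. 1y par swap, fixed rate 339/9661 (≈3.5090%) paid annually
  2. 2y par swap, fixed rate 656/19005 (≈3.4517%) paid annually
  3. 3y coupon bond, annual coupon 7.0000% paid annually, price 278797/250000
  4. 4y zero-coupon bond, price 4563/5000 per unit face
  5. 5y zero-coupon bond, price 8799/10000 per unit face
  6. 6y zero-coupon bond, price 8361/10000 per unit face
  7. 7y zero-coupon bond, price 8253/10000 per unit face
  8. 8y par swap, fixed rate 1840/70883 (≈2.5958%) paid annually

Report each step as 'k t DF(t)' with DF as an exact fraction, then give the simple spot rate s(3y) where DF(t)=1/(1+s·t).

step 1 [1y] swap r/1=339/9661: DF=(1 − 339/9661·(0))/(1+339/9661) = 9661/10000 ≈ 0.966100
step 2 [2y] swap r/1=656/19005: DF=(1 − 656/19005·(0.966100))/(1+656/19005) = 584/625 ≈ 0.934400
step 3 [3y] bond c/1=7/100: DF=(278797/250000 − 7/100·(0.966100+0.934400))/(1+7/100) = 9179/10000 ≈ 0.917900
step 4 [4y] zero: DF = P = 4563/5000 ≈ 0.912600
step 5 [5y] zero: DF = P = 8799/10000 ≈ 0.879900
step 6 [6y] zero: DF = P = 8361/10000 ≈ 0.836100
step 7 [7y] zero: DF = P = 8253/10000 ≈ 0.825300
step 8 [8y] swap r/1=1840/70883: DF=(1 − 1840/70883·(0.966100+0.934400+0.917900+0.912600+0.879900+0.836100+0.825300))/(1+1840/70883) = 102/125 ≈ 0.816000

1 1 9661/10000
2 2 584/625
3 3 9179/10000
4 4 4563/5000
5 5 8799/10000
6 6 8361/10000
7 7 8253/10000
8 8 102/125
s(3y) = (1/(9179/10000) − 1)/(3) = 821/27537 ≈ 2.9814%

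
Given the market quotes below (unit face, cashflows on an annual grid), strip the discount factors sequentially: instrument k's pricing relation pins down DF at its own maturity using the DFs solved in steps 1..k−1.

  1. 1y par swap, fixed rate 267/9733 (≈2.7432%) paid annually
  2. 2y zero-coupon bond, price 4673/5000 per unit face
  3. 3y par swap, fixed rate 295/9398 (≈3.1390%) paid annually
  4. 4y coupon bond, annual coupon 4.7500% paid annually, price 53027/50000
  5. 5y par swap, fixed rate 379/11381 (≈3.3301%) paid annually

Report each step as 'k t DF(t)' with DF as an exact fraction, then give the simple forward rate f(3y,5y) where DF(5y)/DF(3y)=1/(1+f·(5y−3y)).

1 1 9733/10000
2 2 4673/5000
3 3 1823/2000
4 4 4423/5000
5 5 2121/2500
f(3y,5y) = ((1823/2000)/(2121/2500) − 1)/(2) = 631/16968 ≈ 3.7188%

step 1 [1y] swap r/1=267/9733: DF=(1 − 267/9733·(0))/(1+267/9733) = 9733/10000 ≈ 0.973300
step 2 [2y] zero: DF = P = 4673/5000 ≈ 0.934600
step 3 [3y] swap r/1=295/9398: DF=(1 − 295/9398·(0.973300+0.934600))/(1+295/9398) = 1823/2000 ≈ 0.911500
step 4 [4y] bond c/1=19/400: DF=(53027/50000 − 19/400·(0.973300+0.934600+0.911500))/(1+19/400) = 4423/5000 ≈ 0.884600
step 5 [5y] swap r/1=379/11381: DF=(1 − 379/11381·(0.973300+0.934600+0.911500+0.884600))/(1+379/11381) = 2121/2500 ≈ 0.848400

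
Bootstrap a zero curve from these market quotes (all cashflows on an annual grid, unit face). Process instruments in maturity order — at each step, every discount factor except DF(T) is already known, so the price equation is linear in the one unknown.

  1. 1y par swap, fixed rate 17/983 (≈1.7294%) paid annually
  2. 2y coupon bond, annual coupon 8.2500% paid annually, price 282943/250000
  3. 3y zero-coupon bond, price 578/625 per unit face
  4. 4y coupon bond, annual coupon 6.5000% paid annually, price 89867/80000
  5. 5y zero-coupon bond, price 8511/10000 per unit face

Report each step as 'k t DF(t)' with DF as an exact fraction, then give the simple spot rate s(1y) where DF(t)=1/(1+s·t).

1 1 983/1000
2 2 4853/5000
3 3 578/625
4 4 8791/10000
5 5 8511/10000
s(1y) = (1/(983/1000) − 1)/(1) = 17/983 ≈ 1.7294%

step 1 [1y] swap r/1=17/983: DF=(1 − 17/983·(0))/(1+17/983) = 983/1000 ≈ 0.983000
step 2 [2y] bond c/1=33/400: DF=(282943/250000 − 33/400·(0.983000))/(1+33/400) = 4853/5000 ≈ 0.970600
step 3 [3y] zero: DF = P = 578/625 ≈ 0.924800
step 4 [4y] bond c/1=13/200: DF=(89867/80000 − 13/200·(0.983000+0.970600+0.924800))/(1+13/200) = 8791/10000 ≈ 0.879100
step 5 [5y] zero: DF = P = 8511/10000 ≈ 0.851100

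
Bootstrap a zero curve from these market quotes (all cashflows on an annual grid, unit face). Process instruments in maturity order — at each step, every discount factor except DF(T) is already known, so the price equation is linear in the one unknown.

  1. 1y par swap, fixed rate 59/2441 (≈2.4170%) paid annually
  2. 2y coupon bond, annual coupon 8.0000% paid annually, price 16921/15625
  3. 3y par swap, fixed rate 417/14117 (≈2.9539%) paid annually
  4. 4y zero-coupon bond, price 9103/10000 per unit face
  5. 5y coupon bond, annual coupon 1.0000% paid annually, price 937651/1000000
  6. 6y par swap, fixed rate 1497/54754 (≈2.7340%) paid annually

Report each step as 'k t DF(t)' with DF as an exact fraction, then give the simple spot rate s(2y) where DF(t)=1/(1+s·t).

step 1 [1y] swap r/1=59/2441: DF=(1 − 59/2441·(0))/(1+59/2441) = 2441/2500 ≈ 0.976400
step 2 [2y] bond c/1=2/25: DF=(16921/15625 − 2/25·(0.976400))/(1+2/25) = 1163/1250 ≈ 0.930400
step 3 [3y] swap r/1=417/14117: DF=(1 − 417/14117·(0.976400+0.930400))/(1+417/14117) = 4583/5000 ≈ 0.916600
step 4 [4y] zero: DF = P = 9103/10000 ≈ 0.910300
step 5 [5y] bond c/1=1/100: DF=(937651/1000000 − 1/100·(0.976400+0.930400+0.916600+0.910300))/(1+1/100) = 4457/5000 ≈ 0.891400
step 6 [6y] swap r/1=1497/54754: DF=(1 − 1497/54754·(0.976400+0.930400+0.916600+0.910300+0.891400))/(1+1497/54754) = 8503/10000 ≈ 0.850300

1 1 2441/2500
2 2 1163/1250
3 3 4583/5000
4 4 9103/10000
5 5 4457/5000
6 6 8503/10000
s(2y) = (1/(1163/1250) − 1)/(2) = 87/2326 ≈ 3.7403%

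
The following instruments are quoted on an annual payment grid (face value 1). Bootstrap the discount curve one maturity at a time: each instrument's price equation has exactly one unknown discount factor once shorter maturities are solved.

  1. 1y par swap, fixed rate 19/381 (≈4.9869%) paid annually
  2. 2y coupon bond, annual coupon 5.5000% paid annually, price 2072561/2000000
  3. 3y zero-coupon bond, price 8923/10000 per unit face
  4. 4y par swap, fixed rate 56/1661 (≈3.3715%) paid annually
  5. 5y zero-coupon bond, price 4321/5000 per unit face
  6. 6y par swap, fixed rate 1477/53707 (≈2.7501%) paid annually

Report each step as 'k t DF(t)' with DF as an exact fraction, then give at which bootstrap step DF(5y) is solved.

1 1 381/400
2 2 4663/5000
3 3 8923/10000
4 4 548/625
5 5 4321/5000
6 6 8523/10000
DF(5y) is solved at step 5

step 1 [1y] swap r/1=19/381: DF=(1 − 19/381·(0))/(1+19/381) = 381/400 ≈ 0.952500
step 2 [2y] bond c/1=11/200: DF=(2072561/2000000 − 11/200·(0.952500))/(1+11/200) = 4663/5000 ≈ 0.932600
step 3 [3y] zero: DF = P = 8923/10000 ≈ 0.892300
step 4 [4y] swap r/1=56/1661: DF=(1 − 56/1661·(0.952500+0.932600+0.892300))/(1+56/1661) = 548/625 ≈ 0.876800
step 5 [5y] zero: DF = P = 4321/5000 ≈ 0.864200
step 6 [6y] swap r/1=1477/53707: DF=(1 − 1477/53707·(0.952500+0.932600+0.892300+0.876800+0.864200))/(1+1477/53707) = 8523/10000 ≈ 0.852300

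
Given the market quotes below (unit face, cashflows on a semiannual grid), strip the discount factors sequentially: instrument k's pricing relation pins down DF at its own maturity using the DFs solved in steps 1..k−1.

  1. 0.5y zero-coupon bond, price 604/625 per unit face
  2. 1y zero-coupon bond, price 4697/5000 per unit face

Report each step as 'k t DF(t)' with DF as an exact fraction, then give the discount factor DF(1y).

1 1/2 604/625
2 1 4697/5000
DF(1y) = 4697/5000 ≈ 0.939400

step 1 [0.5y] zero: DF = P = 604/625 ≈ 0.966400
step 2 [1y] zero: DF = P = 4697/5000 ≈ 0.939400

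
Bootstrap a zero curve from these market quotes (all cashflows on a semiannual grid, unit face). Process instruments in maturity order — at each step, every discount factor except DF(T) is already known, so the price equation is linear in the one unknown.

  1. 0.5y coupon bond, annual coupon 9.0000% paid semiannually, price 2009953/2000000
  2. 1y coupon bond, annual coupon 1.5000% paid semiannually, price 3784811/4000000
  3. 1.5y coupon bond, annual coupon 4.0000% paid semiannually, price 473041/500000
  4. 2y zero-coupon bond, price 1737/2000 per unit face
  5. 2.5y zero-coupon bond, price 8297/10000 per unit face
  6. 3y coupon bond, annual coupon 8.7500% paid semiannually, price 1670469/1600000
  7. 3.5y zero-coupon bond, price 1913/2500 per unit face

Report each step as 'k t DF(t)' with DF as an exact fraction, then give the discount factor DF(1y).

1 1/2 9617/10000
2 1 233/250
3 3/2 1113/1250
4 2 1737/2000
5 5/2 8297/10000
6 3 2031/2500
7 7/2 1913/2500
DF(1y) = 233/250 ≈ 0.932000

step 1 [0.5y] bond c/2=9/200: DF=(2009953/2000000 − 9/200·(0))/(1+9/200) = 9617/10000 ≈ 0.961700
step 2 [1y] bond c/2=3/400: DF=(3784811/4000000 − 3/400·(0.961700))/(1+3/400) = 233/250 ≈ 0.932000
step 3 [1.5y] bond c/2=1/50: DF=(473041/500000 − 1/50·(0.961700+0.932000))/(1+1/50) = 1113/1250 ≈ 0.890400
step 4 [2y] zero: DF = P = 1737/2000 ≈ 0.868500
step 5 [2.5y] zero: DF = P = 8297/10000 ≈ 0.829700
step 6 [3y] bond c/2=7/160: DF=(1670469/1600000 − 7/160·(0.961700+0.932000+0.890400+0.868500+0.829700))/(1+7/160) = 2031/2500 ≈ 0.812400
step 7 [3.5y] zero: DF = P = 1913/2500 ≈ 0.765200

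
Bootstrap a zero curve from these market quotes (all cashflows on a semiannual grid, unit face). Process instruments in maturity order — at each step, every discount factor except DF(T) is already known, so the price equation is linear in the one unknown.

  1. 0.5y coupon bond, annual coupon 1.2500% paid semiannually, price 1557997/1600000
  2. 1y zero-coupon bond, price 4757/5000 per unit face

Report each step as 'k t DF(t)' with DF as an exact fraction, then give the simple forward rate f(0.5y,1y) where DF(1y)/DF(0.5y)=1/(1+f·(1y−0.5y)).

1 1/2 9677/10000
2 1 4757/5000
f(0.5y,1y) = ((9677/10000)/(4757/5000) − 1)/(1/2) = 163/4757 ≈ 3.4265%

step 1 [0.5y] bond c/2=1/160: DF=(1557997/1600000 − 1/160·(0))/(1+1/160) = 9677/10000 ≈ 0.967700
step 2 [1y] zero: DF = P = 4757/5000 ≈ 0.951400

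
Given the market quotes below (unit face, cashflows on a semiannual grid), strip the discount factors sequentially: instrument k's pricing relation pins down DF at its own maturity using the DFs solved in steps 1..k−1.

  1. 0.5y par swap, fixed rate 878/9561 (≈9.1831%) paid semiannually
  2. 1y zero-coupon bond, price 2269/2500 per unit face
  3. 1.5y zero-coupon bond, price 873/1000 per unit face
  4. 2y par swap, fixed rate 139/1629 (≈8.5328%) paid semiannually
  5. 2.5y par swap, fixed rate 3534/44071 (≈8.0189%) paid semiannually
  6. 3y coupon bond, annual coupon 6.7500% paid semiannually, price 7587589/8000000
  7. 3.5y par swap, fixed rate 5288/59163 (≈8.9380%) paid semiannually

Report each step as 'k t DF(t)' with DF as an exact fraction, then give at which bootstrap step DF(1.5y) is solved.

step 1 [0.5y] swap r/2=439/9561: DF=(1 − 439/9561·(0))/(1+439/9561) = 9561/10000 ≈ 0.956100
step 2 [1y] zero: DF = P = 2269/2500 ≈ 0.907600
step 3 [1.5y] zero: DF = P = 873/1000 ≈ 0.873000
step 4 [2y] swap r/2=139/3258: DF=(1 − 139/3258·(0.956100+0.907600+0.873000))/(1+139/3258) = 8471/10000 ≈ 0.847100
step 5 [2.5y] swap r/2=1767/44071: DF=(1 − 1767/44071·(0.956100+0.907600+0.873000+0.847100))/(1+1767/44071) = 8233/10000 ≈ 0.823300
step 6 [3y] bond c/2=27/800: DF=(7587589/8000000 − 27/800·(0.956100+0.907600+0.873000+0.847100+0.823300))/(1+27/800) = 967/1250 ≈ 0.773600
step 7 [3.5y] swap r/2=2644/59163: DF=(1 − 2644/59163·(0.956100+0.907600+0.873000+0.847100+0.823300+0.773600))/(1+2644/59163) = 1839/2500 ≈ 0.735600

1 1/2 9561/10000
2 1 2269/2500
3 3/2 873/1000
4 2 8471/10000
5 5/2 8233/10000
6 3 967/1250
7 7/2 1839/2500
DF(1.5y) is solved at step 3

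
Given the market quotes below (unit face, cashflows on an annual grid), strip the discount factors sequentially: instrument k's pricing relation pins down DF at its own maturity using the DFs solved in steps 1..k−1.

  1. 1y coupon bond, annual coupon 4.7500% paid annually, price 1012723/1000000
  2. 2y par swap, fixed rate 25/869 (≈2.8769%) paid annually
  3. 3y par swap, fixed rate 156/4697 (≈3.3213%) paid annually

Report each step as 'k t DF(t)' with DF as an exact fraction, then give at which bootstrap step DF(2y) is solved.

step 1 [1y] bond c/1=19/400: DF=(1012723/1000000 − 19/400·(0))/(1+19/400) = 2417/2500 ≈ 0.966800
step 2 [2y] swap r/1=25/869: DF=(1 − 25/869·(0.966800))/(1+25/869) = 189/200 ≈ 0.945000
step 3 [3y] swap r/1=156/4697: DF=(1 − 156/4697·(0.966800+0.945000))/(1+156/4697) = 1133/1250 ≈ 0.906400

1 1 2417/2500
2 2 189/200
3 3 1133/1250
DF(2y) is solved at step 2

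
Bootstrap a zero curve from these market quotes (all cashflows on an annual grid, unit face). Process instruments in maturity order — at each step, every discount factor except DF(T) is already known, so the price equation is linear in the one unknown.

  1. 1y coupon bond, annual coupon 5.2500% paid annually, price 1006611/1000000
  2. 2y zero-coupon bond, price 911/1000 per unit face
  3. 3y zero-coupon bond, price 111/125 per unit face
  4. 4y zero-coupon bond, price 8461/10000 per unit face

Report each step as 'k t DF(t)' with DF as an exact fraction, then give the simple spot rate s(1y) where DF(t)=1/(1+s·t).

1 1 2391/2500
2 2 911/1000
3 3 111/125
4 4 8461/10000
s(1y) = (1/(2391/2500) − 1)/(1) = 109/2391 ≈ 4.5588%

step 1 [1y] bond c/1=21/400: DF=(1006611/1000000 − 21/400·(0))/(1+21/400) = 2391/2500 ≈ 0.956400
step 2 [2y] zero: DF = P = 911/1000 ≈ 0.911000
step 3 [3y] zero: DF = P = 111/125 ≈ 0.888000
step 4 [4y] zero: DF = P = 8461/10000 ≈ 0.846100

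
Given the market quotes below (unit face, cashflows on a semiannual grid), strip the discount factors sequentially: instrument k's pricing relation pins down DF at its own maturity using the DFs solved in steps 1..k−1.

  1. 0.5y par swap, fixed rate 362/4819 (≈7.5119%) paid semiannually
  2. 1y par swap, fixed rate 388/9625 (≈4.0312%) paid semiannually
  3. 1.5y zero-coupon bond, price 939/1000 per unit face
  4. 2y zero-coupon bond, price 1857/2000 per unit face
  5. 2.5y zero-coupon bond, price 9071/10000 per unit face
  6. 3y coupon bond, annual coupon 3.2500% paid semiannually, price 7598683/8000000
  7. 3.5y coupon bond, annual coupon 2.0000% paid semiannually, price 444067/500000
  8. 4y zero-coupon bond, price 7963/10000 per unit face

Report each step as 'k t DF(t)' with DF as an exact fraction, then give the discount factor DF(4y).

step 1 [0.5y] swap r/2=181/4819: DF=(1 − 181/4819·(0))/(1+181/4819) = 4819/5000 ≈ 0.963800
step 2 [1y] swap r/2=194/9625: DF=(1 − 194/9625·(0.963800))/(1+194/9625) = 2403/2500 ≈ 0.961200
step 3 [1.5y] zero: DF = P = 939/1000 ≈ 0.939000
step 4 [2y] zero: DF = P = 1857/2000 ≈ 0.928500
step 5 [2.5y] zero: DF = P = 9071/10000 ≈ 0.907100
step 6 [3y] bond c/2=13/800: DF=(7598683/8000000 − 13/800·(0.963800+0.961200+0.939000+0.928500+0.907100))/(1+13/800) = 1719/2000 ≈ 0.859500
step 7 [3.5y] bond c/2=1/100: DF=(444067/500000 − 1/100·(0.963800+0.961200+0.939000+0.928500+0.907100+0.859500))/(1+1/100) = 8243/10000 ≈ 0.824300
step 8 [4y] zero: DF = P = 7963/10000 ≈ 0.796300

1 1/2 4819/5000
2 1 2403/2500
3 3/2 939/1000
4 2 1857/2000
5 5/2 9071/10000
6 3 1719/2000
7 7/2 8243/10000
8 4 7963/10000
DF(4y) = 7963/10000 ≈ 0.796300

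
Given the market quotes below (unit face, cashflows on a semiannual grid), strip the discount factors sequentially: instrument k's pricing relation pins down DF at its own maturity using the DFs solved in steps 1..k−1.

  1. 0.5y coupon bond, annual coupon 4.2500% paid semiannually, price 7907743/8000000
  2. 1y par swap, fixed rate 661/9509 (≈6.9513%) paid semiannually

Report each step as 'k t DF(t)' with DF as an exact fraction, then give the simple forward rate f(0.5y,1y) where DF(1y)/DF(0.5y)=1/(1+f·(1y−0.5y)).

1 1/2 9679/10000
2 1 9339/10000
f(0.5y,1y) = ((9679/10000)/(9339/10000) − 1)/(1/2) = 680/9339 ≈ 7.2813%

step 1 [0.5y] bond c/2=17/800: DF=(7907743/8000000 − 17/800·(0))/(1+17/800) = 9679/10000 ≈ 0.967900
step 2 [1y] swap r/2=661/19018: DF=(1 − 661/19018·(0.967900))/(1+661/19018) = 9339/10000 ≈ 0.933900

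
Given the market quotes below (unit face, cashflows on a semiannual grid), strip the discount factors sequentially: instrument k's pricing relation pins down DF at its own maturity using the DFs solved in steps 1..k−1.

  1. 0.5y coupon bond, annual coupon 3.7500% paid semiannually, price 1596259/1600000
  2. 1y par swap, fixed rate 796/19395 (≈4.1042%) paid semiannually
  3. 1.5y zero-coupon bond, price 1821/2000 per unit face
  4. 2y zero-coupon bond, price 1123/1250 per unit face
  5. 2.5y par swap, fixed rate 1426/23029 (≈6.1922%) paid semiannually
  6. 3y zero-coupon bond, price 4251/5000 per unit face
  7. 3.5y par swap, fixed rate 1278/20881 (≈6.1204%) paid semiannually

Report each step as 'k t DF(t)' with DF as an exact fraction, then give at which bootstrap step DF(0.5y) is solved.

1 1/2 9793/10000
2 1 4801/5000
3 3/2 1821/2000
4 2 1123/1250
5 5/2 4287/5000
6 3 4251/5000
7 7/2 8083/10000
DF(0.5y) is solved at step 1

step 1 [0.5y] bond c/2=3/160: DF=(1596259/1600000 − 3/160·(0))/(1+3/160) = 9793/10000 ≈ 0.979300
step 2 [1y] swap r/2=398/19395: DF=(1 − 398/19395·(0.979300))/(1+398/19395) = 4801/5000 ≈ 0.960200
step 3 [1.5y] zero: DF = P = 1821/2000 ≈ 0.910500
step 4 [2y] zero: DF = P = 1123/1250 ≈ 0.898400
step 5 [2.5y] swap r/2=713/23029: DF=(1 − 713/23029·(0.979300+0.960200+0.910500+0.898400))/(1+713/23029) = 4287/5000 ≈ 0.857400
step 6 [3y] zero: DF = P = 4251/5000 ≈ 0.850200
step 7 [3.5y] swap r/2=639/20881: DF=(1 − 639/20881·(0.979300+0.960200+0.910500+0.898400+0.857400+0.850200))/(1+639/20881) = 8083/10000 ≈ 0.808300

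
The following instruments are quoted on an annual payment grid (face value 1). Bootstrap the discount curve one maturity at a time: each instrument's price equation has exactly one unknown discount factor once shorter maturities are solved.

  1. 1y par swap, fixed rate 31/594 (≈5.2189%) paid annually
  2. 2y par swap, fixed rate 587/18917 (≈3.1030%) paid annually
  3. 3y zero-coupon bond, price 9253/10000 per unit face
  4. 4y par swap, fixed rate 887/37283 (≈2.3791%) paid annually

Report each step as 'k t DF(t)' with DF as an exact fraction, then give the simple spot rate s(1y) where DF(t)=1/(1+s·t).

step 1 [1y] swap r/1=31/594: DF=(1 − 31/594·(0))/(1+31/594) = 594/625 ≈ 0.950400
step 2 [2y] swap r/1=587/18917: DF=(1 − 587/18917·(0.950400))/(1+587/18917) = 9413/10000 ≈ 0.941300
step 3 [3y] zero: DF = P = 9253/10000 ≈ 0.925300
step 4 [4y] swap r/1=887/37283: DF=(1 − 887/37283·(0.950400+0.941300+0.925300))/(1+887/37283) = 9113/10000 ≈ 0.911300

1 1 594/625
2 2 9413/10000
3 3 9253/10000
4 4 9113/10000
s(1y) = (1/(594/625) − 1)/(1) = 31/594 ≈ 5.2189%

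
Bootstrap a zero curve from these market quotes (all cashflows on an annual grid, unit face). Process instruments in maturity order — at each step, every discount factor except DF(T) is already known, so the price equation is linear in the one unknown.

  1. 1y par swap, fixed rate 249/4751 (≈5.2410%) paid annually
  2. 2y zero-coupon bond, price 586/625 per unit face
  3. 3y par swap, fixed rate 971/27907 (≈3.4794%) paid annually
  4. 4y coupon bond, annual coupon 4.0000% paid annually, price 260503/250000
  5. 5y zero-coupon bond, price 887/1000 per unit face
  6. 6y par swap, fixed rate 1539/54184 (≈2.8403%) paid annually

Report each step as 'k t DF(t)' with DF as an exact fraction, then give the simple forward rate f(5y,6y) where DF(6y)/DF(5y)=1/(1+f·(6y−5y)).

1 1 4751/5000
2 2 586/625
3 3 9029/10000
4 4 4473/5000
5 5 887/1000
6 6 8461/10000
f(5y,6y) = ((887/1000)/(8461/10000) − 1)/(1) = 409/8461 ≈ 4.8339%

step 1 [1y] swap r/1=249/4751: DF=(1 − 249/4751·(0))/(1+249/4751) = 4751/5000 ≈ 0.950200
step 2 [2y] zero: DF = P = 586/625 ≈ 0.937600
step 3 [3y] swap r/1=971/27907: DF=(1 − 971/27907·(0.950200+0.937600))/(1+971/27907) = 9029/10000 ≈ 0.902900
step 4 [4y] bond c/1=1/25: DF=(260503/250000 − 1/25·(0.950200+0.937600+0.902900))/(1+1/25) = 4473/5000 ≈ 0.894600
step 5 [5y] zero: DF = P = 887/1000 ≈ 0.887000
step 6 [6y] swap r/1=1539/54184: DF=(1 − 1539/54184·(0.950200+0.937600+0.902900+0.894600+0.887000))/(1+1539/54184) = 8461/10000 ≈ 0.846100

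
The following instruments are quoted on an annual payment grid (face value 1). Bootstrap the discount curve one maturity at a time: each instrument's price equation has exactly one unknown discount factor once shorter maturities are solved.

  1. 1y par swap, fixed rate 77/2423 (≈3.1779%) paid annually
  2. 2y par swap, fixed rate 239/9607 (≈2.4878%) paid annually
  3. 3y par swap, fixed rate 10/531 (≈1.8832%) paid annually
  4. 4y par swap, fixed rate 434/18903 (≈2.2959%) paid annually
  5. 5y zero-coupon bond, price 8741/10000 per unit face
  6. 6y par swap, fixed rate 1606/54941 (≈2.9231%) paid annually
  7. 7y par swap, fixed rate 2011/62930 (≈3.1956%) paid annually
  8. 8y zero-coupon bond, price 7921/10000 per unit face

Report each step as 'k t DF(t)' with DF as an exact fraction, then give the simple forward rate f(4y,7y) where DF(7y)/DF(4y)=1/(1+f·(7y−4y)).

1 1 2423/2500
2 2 4761/5000
3 3 473/500
4 4 2283/2500
5 5 8741/10000
6 6 4197/5000
7 7 7989/10000
8 8 7921/10000
f(4y,7y) = ((2283/2500)/(7989/10000) − 1)/(3) = 127/2663 ≈ 4.7691%

step 1 [1y] swap r/1=77/2423: DF=(1 − 77/2423·(0))/(1+77/2423) = 2423/2500 ≈ 0.969200
step 2 [2y] swap r/1=239/9607: DF=(1 − 239/9607·(0.969200))/(1+239/9607) = 4761/5000 ≈ 0.952200
step 3 [3y] swap r/1=10/531: DF=(1 − 10/531·(0.969200+0.952200))/(1+10/531) = 473/500 ≈ 0.946000
step 4 [4y] swap r/1=434/18903: DF=(1 − 434/18903·(0.969200+0.952200+0.946000))/(1+434/18903) = 2283/2500 ≈ 0.913200
step 5 [5y] zero: DF = P = 8741/10000 ≈ 0.874100
step 6 [6y] swap r/1=1606/54941: DF=(1 − 1606/54941·(0.969200+0.952200+0.946000+0.913200+0.874100))/(1+1606/54941) = 4197/5000 ≈ 0.839400
step 7 [7y] swap r/1=2011/62930: DF=(1 − 2011/62930·(0.969200+0.952200+0.946000+0.913200+0.874100+0.839400))/(1+2011/62930) = 7989/10000 ≈ 0.798900
step 8 [8y] zero: DF = P = 7921/10000 ≈ 0.792100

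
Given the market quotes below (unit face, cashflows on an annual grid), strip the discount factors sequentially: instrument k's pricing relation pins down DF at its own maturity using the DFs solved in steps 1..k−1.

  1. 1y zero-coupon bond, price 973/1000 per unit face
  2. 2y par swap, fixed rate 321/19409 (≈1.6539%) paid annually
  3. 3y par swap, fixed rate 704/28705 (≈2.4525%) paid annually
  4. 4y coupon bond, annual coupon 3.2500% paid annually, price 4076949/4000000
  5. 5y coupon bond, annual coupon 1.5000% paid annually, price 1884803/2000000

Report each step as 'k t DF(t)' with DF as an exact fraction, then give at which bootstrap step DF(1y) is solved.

1 1 973/1000
2 2 9679/10000
3 3 581/625
4 4 1121/1250
5 5 1091/1250
DF(1y) is solved at step 1

step 1 [1y] zero: DF = P = 973/1000 ≈ 0.973000
step 2 [2y] swap r/1=321/19409: DF=(1 − 321/19409·(0.973000))/(1+321/19409) = 9679/10000 ≈ 0.967900
step 3 [3y] swap r/1=704/28705: DF=(1 − 704/28705·(0.973000+0.967900))/(1+704/28705) = 581/625 ≈ 0.929600
step 4 [4y] bond c/1=13/400: DF=(4076949/4000000 − 13/400·(0.973000+0.967900+0.929600))/(1+13/400) = 1121/1250 ≈ 0.896800
step 5 [5y] bond c/1=3/200: DF=(1884803/2000000 − 3/200·(0.973000+0.967900+0.929600+0.896800))/(1+3/200) = 1091/1250 ≈ 0.872800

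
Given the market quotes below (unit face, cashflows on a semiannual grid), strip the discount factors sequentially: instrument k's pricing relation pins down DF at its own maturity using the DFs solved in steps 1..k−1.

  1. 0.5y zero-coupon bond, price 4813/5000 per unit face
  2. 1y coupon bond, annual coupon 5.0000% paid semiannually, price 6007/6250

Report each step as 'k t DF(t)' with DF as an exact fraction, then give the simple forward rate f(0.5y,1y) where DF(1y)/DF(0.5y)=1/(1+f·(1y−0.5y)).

1 1/2 4813/5000
2 1 4571/5000
f(0.5y,1y) = ((4813/5000)/(4571/5000) − 1)/(1/2) = 484/4571 ≈ 10.5885%

step 1 [0.5y] zero: DF = P = 4813/5000 ≈ 0.962600
step 2 [1y] bond c/2=1/40: DF=(6007/6250 − 1/40·(0.962600))/(1+1/40) = 4571/5000 ≈ 0.914200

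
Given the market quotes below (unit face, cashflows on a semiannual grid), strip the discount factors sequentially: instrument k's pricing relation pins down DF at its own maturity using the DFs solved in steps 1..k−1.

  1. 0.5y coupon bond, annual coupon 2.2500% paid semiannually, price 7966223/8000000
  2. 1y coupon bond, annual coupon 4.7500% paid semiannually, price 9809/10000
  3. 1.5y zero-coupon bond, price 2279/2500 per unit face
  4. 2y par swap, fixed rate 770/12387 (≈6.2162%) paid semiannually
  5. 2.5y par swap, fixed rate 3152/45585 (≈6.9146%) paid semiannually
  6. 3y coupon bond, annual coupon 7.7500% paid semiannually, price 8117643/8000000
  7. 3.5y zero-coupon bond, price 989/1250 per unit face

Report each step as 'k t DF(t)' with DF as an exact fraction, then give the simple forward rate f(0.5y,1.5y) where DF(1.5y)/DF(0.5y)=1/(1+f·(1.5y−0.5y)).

1 1/2 9847/10000
2 1 9353/10000
3 3/2 2279/2500
4 2 1769/2000
5 5/2 1053/1250
6 3 2017/2500
7 7/2 989/1250
f(0.5y,1.5y) = ((9847/10000)/(2279/2500) − 1)/(1) = 17/212 ≈ 8.0189%

step 1 [0.5y] bond c/2=9/800: DF=(7966223/8000000 − 9/800·(0))/(1+9/800) = 9847/10000 ≈ 0.984700
step 2 [1y] bond c/2=19/800: DF=(9809/10000 − 19/800·(0.984700))/(1+19/800) = 9353/10000 ≈ 0.935300
step 3 [1.5y] zero: DF = P = 2279/2500 ≈ 0.911600
step 4 [2y] swap r/2=385/12387: DF=(1 − 385/12387·(0.984700+0.935300+0.911600))/(1+385/12387) = 1769/2000 ≈ 0.884500
step 5 [2.5y] swap r/2=1576/45585: DF=(1 − 1576/45585·(0.984700+0.935300+0.911600+0.884500))/(1+1576/45585) = 1053/1250 ≈ 0.842400
step 6 [3y] bond c/2=31/800: DF=(8117643/8000000 − 31/800·(0.984700+0.935300+0.911600+0.884500+0.842400))/(1+31/800) = 2017/2500 ≈ 0.806800
step 7 [3.5y] zero: DF = P = 989/1250 ≈ 0.791200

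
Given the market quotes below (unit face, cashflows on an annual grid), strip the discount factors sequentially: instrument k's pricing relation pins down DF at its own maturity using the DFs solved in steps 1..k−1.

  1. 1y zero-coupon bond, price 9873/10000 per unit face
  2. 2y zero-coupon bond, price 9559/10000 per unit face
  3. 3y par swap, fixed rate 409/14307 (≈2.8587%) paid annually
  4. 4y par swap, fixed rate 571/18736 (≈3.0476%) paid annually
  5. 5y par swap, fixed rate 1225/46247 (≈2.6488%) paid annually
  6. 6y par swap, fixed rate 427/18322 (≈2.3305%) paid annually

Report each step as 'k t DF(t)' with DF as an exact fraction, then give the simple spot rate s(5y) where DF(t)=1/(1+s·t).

1 1 9873/10000
2 2 9559/10000
3 3 4591/5000
4 4 4429/5000
5 5 351/400
6 6 8719/10000
s(5y) = (1/(351/400) − 1)/(5) = 49/1755 ≈ 2.7920%

step 1 [1y] zero: DF = P = 9873/10000 ≈ 0.987300
step 2 [2y] zero: DF = P = 9559/10000 ≈ 0.955900
step 3 [3y] swap r/1=409/14307: DF=(1 − 409/14307·(0.987300+0.955900))/(1+409/14307) = 4591/5000 ≈ 0.918200
step 4 [4y] swap r/1=571/18736: DF=(1 − 571/18736·(0.987300+0.955900+0.918200))/(1+571/18736) = 4429/5000 ≈ 0.885800
step 5 [5y] swap r/1=1225/46247: DF=(1 − 1225/46247·(0.987300+0.955900+0.918200+0.885800))/(1+1225/46247) = 351/400 ≈ 0.877500
step 6 [6y] swap r/1=427/18322: DF=(1 − 427/18322·(0.987300+0.955900+0.918200+0.885800+0.877500))/(1+427/18322) = 8719/10000 ≈ 0.871900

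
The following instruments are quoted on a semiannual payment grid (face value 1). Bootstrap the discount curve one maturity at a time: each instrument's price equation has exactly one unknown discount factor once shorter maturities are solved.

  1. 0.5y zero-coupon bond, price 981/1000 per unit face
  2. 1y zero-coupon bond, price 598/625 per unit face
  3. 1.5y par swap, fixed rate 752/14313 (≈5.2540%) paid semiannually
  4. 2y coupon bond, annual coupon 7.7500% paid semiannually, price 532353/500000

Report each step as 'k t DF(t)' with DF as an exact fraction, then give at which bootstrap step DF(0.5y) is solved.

1 1/2 981/1000
2 1 598/625
3 3/2 578/625
4 2 4591/5000
DF(0.5y) is solved at step 1

step 1 [0.5y] zero: DF = P = 981/1000 ≈ 0.981000
step 2 [1y] zero: DF = P = 598/625 ≈ 0.956800
step 3 [1.5y] swap r/2=376/14313: DF=(1 − 376/14313·(0.981000+0.956800))/(1+376/14313) = 578/625 ≈ 0.924800
step 4 [2y] bond c/2=31/800: DF=(532353/500000 − 31/800·(0.981000+0.956800+0.924800))/(1+31/800) = 4591/5000 ≈ 0.918200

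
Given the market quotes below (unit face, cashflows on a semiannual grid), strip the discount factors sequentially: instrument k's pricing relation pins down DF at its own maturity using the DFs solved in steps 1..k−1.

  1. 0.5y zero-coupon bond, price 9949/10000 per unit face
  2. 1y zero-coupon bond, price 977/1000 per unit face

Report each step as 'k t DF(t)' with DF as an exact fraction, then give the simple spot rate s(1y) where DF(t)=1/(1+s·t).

1 1/2 9949/10000
2 1 977/1000
s(1y) = (1/(977/1000) − 1)/(1) = 23/977 ≈ 2.3541%

step 1 [0.5y] zero: DF = P = 9949/10000 ≈ 0.994900
step 2 [1y] zero: DF = P = 977/1000 ≈ 0.977000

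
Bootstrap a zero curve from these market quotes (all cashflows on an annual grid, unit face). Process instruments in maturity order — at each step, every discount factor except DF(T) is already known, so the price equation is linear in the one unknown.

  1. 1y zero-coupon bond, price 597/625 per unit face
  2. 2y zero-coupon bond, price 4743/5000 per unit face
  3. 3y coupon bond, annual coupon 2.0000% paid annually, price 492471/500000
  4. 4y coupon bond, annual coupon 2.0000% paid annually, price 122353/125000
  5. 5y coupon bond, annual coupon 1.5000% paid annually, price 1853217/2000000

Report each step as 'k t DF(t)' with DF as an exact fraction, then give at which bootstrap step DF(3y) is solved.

step 1 [1y] zero: DF = P = 597/625 ≈ 0.955200
step 2 [2y] zero: DF = P = 4743/5000 ≈ 0.948600
step 3 [3y] bond c/1=1/50: DF=(492471/500000 − 1/50·(0.955200+0.948600))/(1+1/50) = 9283/10000 ≈ 0.928300
step 4 [4y] bond c/1=1/50: DF=(122353/125000 − 1/50·(0.955200+0.948600+0.928300))/(1+1/50) = 9041/10000 ≈ 0.904100
step 5 [5y] bond c/1=3/200: DF=(1853217/2000000 − 3/200·(0.955200+0.948600+0.928300+0.904100))/(1+3/200) = 8577/10000 ≈ 0.857700

1 1 597/625
2 2 4743/5000
3 3 9283/10000
4 4 9041/10000
5 5 8577/10000
DF(3y) is solved at step 3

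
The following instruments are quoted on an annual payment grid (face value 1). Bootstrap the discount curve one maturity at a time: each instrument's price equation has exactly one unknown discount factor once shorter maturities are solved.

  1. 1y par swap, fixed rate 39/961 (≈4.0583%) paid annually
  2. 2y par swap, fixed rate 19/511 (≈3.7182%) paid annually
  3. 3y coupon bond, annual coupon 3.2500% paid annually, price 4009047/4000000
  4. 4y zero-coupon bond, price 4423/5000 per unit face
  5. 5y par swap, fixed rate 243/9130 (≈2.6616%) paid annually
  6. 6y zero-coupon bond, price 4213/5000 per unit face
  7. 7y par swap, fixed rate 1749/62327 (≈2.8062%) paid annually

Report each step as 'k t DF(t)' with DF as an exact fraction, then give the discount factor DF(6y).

1 1 961/1000
2 2 9297/10000
3 3 1139/1250
4 4 4423/5000
5 5 1757/2000
6 6 4213/5000
7 7 8251/10000
DF(6y) = 4213/5000 ≈ 0.842600

step 1 [1y] swap r/1=39/961: DF=(1 − 39/961·(0))/(1+39/961) = 961/1000 ≈ 0.961000
step 2 [2y] swap r/1=19/511: DF=(1 − 19/511·(0.961000))/(1+19/511) = 9297/10000 ≈ 0.929700
step 3 [3y] bond c/1=13/400: DF=(4009047/4000000 − 13/400·(0.961000+0.929700))/(1+13/400) = 1139/1250 ≈ 0.911200
step 4 [4y] zero: DF = P = 4423/5000 ≈ 0.884600
step 5 [5y] swap r/1=243/9130: DF=(1 − 243/9130·(0.961000+0.929700+0.911200+0.884600))/(1+243/9130) = 1757/2000 ≈ 0.878500
step 6 [6y] zero: DF = P = 4213/5000 ≈ 0.842600
step 7 [7y] swap r/1=1749/62327: DF=(1 − 1749/62327·(0.961000+0.929700+0.911200+0.884600+0.878500+0.842600))/(1+1749/62327) = 8251/10000 ≈ 0.825100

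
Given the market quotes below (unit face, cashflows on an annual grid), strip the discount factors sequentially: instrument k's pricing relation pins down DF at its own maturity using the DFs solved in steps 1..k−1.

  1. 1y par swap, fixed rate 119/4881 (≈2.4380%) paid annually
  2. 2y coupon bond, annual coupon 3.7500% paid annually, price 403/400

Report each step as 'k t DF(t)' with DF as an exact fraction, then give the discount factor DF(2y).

step 1 [1y] swap r/1=119/4881: DF=(1 − 119/4881·(0))/(1+119/4881) = 4881/5000 ≈ 0.976200
step 2 [2y] bond c/1=3/80: DF=(403/400 − 3/80·(0.976200))/(1+3/80) = 4679/5000 ≈ 0.935800

1 1 4881/5000
2 2 4679/5000
DF(2y) = 4679/5000 ≈ 0.935800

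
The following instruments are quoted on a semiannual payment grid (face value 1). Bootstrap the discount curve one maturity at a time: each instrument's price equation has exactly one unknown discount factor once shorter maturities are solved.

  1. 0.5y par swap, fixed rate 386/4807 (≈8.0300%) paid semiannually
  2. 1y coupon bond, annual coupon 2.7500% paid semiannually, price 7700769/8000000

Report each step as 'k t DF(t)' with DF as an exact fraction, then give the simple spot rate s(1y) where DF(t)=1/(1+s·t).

step 1 [0.5y] swap r/2=193/4807: DF=(1 − 193/4807·(0))/(1+193/4807) = 4807/5000 ≈ 0.961400
step 2 [1y] bond c/2=11/800: DF=(7700769/8000000 − 11/800·(0.961400))/(1+11/800) = 1873/2000 ≈ 0.936500

1 1/2 4807/5000
2 1 1873/2000
s(1y) = (1/(1873/2000) − 1)/(1) = 127/1873 ≈ 6.7806%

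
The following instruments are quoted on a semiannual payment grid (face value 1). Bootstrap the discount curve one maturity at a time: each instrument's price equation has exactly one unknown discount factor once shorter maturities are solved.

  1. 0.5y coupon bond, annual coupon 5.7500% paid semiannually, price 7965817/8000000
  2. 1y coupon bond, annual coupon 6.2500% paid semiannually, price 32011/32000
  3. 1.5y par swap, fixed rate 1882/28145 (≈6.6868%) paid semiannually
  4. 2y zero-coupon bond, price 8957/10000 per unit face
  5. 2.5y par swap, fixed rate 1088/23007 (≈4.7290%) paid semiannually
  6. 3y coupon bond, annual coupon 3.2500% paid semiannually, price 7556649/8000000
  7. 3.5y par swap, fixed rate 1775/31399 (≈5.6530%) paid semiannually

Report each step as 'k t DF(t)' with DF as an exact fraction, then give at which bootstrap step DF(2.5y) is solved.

step 1 [0.5y] bond c/2=23/800: DF=(7965817/8000000 − 23/800·(0))/(1+23/800) = 9679/10000 ≈ 0.967900
step 2 [1y] bond c/2=1/32: DF=(32011/32000 − 1/32·(0.967900))/(1+1/32) = 9407/10000 ≈ 0.940700
step 3 [1.5y] swap r/2=941/28145: DF=(1 − 941/28145·(0.967900+0.940700))/(1+941/28145) = 9059/10000 ≈ 0.905900
step 4 [2y] zero: DF = P = 8957/10000 ≈ 0.895700
step 5 [2.5y] swap r/2=544/23007: DF=(1 − 544/23007·(0.967900+0.940700+0.905900+0.895700))/(1+544/23007) = 557/625 ≈ 0.891200
step 6 [3y] bond c/2=13/800: DF=(7556649/8000000 − 13/800·(0.967900+0.940700+0.905900+0.895700+0.891200))/(1+13/800) = 8559/10000 ≈ 0.855900
step 7 [3.5y] swap r/2=1775/62798: DF=(1 − 1775/62798·(0.967900+0.940700+0.905900+0.895700+0.891200+0.855900))/(1+1775/62798) = 329/400 ≈ 0.822500

1 1/2 9679/10000
2 1 9407/10000
3 3/2 9059/10000
4 2 8957/10000
5 5/2 557/625
6 3 8559/10000
7 7/2 329/400
DF(2.5y) is solved at step 5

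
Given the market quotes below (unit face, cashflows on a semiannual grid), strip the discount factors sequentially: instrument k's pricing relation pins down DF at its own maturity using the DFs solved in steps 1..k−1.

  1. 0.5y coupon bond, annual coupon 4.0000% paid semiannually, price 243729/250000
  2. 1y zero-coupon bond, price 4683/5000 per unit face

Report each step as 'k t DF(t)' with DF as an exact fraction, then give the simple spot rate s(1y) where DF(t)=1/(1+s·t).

1 1/2 4779/5000
2 1 4683/5000
s(1y) = (1/(4683/5000) − 1)/(1) = 317/4683 ≈ 6.7692%

step 1 [0.5y] bond c/2=1/50: DF=(243729/250000 − 1/50·(0))/(1+1/50) = 4779/5000 ≈ 0.955800
step 2 [1y] zero: DF = P = 4683/5000 ≈ 0.936600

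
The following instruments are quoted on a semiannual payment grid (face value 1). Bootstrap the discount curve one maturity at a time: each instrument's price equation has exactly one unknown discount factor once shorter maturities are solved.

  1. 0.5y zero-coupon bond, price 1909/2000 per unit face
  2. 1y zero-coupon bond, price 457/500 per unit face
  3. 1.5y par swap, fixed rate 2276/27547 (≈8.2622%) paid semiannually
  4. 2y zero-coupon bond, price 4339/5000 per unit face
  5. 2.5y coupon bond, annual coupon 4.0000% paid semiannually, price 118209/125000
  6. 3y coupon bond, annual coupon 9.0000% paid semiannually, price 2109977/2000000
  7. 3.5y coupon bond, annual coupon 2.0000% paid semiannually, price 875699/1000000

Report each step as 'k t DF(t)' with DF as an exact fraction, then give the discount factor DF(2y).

1 1/2 1909/2000
2 1 457/500
3 3/2 4431/5000
4 2 4339/5000
5 5/2 8561/10000
6 3 8167/10000
7 7/2 4073/5000
DF(2y) = 4339/5000 ≈ 0.867800

step 1 [0.5y] zero: DF = P = 1909/2000 ≈ 0.954500
step 2 [1y] zero: DF = P = 457/500 ≈ 0.914000
step 3 [1.5y] swap r/2=1138/27547: DF=(1 − 1138/27547·(0.954500+0.914000))/(1+1138/27547) = 4431/5000 ≈ 0.886200
step 4 [2y] zero: DF = P = 4339/5000 ≈ 0.867800
step 5 [2.5y] bond c/2=1/50: DF=(118209/125000 − 1/50·(0.954500+0.914000+0.886200+0.867800))/(1+1/50) = 8561/10000 ≈ 0.856100
step 6 [3y] bond c/2=9/200: DF=(2109977/2000000 − 9/200·(0.954500+0.914000+0.886200+0.867800+0.856100))/(1+9/200) = 8167/10000 ≈ 0.816700
step 7 [3.5y] bond c/2=1/100: DF=(875699/1000000 − 1/100·(0.954500+0.914000+0.886200+0.867800+0.856100+0.816700))/(1+1/100) = 4073/5000 ≈ 0.814600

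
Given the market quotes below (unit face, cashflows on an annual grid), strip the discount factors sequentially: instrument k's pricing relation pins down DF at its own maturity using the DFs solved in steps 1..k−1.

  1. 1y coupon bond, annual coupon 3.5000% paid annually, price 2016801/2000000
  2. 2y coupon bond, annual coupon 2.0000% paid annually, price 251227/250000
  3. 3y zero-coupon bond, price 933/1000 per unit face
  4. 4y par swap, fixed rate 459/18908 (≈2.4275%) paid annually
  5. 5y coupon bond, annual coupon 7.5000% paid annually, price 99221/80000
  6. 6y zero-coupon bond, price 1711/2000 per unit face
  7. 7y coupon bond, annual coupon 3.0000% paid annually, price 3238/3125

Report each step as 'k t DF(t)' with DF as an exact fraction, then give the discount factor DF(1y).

step 1 [1y] bond c/1=7/200: DF=(2016801/2000000 − 7/200·(0))/(1+7/200) = 9743/10000 ≈ 0.974300
step 2 [2y] bond c/1=1/50: DF=(251227/250000 − 1/50·(0.974300))/(1+1/50) = 9661/10000 ≈ 0.966100
step 3 [3y] zero: DF = P = 933/1000 ≈ 0.933000
step 4 [4y] swap r/1=459/18908: DF=(1 − 459/18908·(0.974300+0.966100+0.933000))/(1+459/18908) = 4541/5000 ≈ 0.908200
step 5 [5y] bond c/1=3/40: DF=(99221/80000 − 3/40·(0.974300+0.966100+0.933000+0.908200))/(1+3/40) = 8899/10000 ≈ 0.889900
step 6 [6y] zero: DF = P = 1711/2000 ≈ 0.855500
step 7 [7y] bond c/1=3/100: DF=(3238/3125 − 3/100·(0.974300+0.966100+0.933000+0.908200+0.889900+0.855500))/(1+3/100) = 169/200 ≈ 0.845000

1 1 9743/10000
2 2 9661/10000
3 3 933/1000
4 4 4541/5000
5 5 8899/10000
6 6 1711/2000
7 7 169/200
DF(1y) = 9743/10000 ≈ 0.974300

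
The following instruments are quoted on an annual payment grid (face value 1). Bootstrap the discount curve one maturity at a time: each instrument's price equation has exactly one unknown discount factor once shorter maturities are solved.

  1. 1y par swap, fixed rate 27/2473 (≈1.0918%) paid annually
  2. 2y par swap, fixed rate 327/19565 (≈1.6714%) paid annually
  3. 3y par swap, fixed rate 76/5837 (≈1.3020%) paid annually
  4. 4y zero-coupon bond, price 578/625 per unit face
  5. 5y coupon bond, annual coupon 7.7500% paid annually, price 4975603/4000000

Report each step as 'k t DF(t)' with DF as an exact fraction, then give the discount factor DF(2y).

1 1 2473/2500
2 2 9673/10000
3 3 481/500
4 4 578/625
5 5 439/500
DF(2y) = 9673/10000 ≈ 0.967300

step 1 [1y] swap r/1=27/2473: DF=(1 − 27/2473·(0))/(1+27/2473) = 2473/2500 ≈ 0.989200
step 2 [2y] swap r/1=327/19565: DF=(1 − 327/19565·(0.989200))/(1+327/19565) = 9673/10000 ≈ 0.967300
step 3 [3y] swap r/1=76/5837: DF=(1 − 76/5837·(0.989200+0.967300))/(1+76/5837) = 481/500 ≈ 0.962000
step 4 [4y] zero: DF = P = 578/625 ≈ 0.924800
step 5 [5y] bond c/1=31/400: DF=(4975603/4000000 − 31/400·(0.989200+0.967300+0.962000+0.924800))/(1+31/400) = 439/500 ≈ 0.878000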